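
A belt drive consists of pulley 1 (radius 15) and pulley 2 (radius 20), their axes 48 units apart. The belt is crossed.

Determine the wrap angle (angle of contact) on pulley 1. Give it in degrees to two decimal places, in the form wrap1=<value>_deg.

crossed belt: β = asin((r1+r2)/C) = asin(35/48) = 46.8166°
wrap1 = wrap2 = π + 2β = 273.6332°

wrap1=273.63_deg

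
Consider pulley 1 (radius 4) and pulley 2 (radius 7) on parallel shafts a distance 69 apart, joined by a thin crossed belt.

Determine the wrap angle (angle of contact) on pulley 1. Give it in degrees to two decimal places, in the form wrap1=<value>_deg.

crossed belt: β = asin((r1+r2)/C) = asin(11/69) = 9.1732°
wrap1 = wrap2 = π + 2β = 198.3465°

wrap1=198.35_deg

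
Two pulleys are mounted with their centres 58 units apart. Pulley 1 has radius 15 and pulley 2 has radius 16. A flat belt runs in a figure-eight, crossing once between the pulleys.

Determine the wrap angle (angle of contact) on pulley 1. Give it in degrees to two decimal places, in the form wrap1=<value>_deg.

crossed belt: β = asin((r1+r2)/C) = asin(31/58) = 32.3088°
wrap1 = wrap2 = π + 2β = 244.6177°

wrap1=244.62_deg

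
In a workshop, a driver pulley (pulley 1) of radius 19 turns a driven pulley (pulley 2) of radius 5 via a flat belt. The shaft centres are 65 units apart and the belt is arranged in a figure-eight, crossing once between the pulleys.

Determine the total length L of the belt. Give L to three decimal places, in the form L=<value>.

L=214.365

crossed belt: β = asin((r1+r2)/C) = asin(24/65) = 21.6682°
wrap1 = wrap2 = π + 2β = 223.3364°
tangent length = C·cosβ = 60.4070
L = (r1+r2)·wrap + 2·C·cosβ = 24·3.8980 + 2·60.4070 = 214.3648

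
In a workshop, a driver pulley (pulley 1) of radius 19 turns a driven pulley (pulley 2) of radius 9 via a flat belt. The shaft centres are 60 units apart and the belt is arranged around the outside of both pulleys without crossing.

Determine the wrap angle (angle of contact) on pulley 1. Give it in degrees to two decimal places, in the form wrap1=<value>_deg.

open belt: β = asin((r2−r1)/C) = asin(-10/60) = -9.5941°
wrap1 = π − 2β = 199.1881°
wrap2 = π + 2β = 160.8119°

wrap1=199.19_deg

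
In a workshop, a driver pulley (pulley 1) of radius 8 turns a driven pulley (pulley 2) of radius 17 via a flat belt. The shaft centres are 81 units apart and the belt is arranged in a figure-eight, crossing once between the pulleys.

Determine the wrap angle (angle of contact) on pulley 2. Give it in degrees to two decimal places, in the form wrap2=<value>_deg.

wrap2=215.95_deg

crossed belt: β = asin((r1+r2)/C) = asin(25/81) = 17.9774°
wrap1 = wrap2 = π + 2β = 215.9548°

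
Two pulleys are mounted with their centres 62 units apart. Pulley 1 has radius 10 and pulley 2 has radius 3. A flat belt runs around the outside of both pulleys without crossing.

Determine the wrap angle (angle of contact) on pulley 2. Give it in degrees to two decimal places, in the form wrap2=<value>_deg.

wrap2=167.03_deg

open belt: β = asin((r2−r1)/C) = asin(-7/62) = -6.4827°
wrap1 = π − 2β = 192.9654°
wrap2 = π + 2β = 167.0346°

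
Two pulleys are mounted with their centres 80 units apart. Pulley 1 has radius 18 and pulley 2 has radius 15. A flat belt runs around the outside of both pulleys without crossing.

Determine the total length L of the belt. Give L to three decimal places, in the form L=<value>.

L=263.785

open belt: β = asin((r2−r1)/C) = asin(-3/80) = -2.1491°
wrap1 = π − 2β = 184.2982°
wrap2 = π + 2β = 175.7018°
tangent length = C·cosβ = 79.9437
L = r1·wrap1 + r2·wrap2 + 2·C·cosβ = 18·3.2166 + 15·3.0666 + 2·79.9437 = 263.7851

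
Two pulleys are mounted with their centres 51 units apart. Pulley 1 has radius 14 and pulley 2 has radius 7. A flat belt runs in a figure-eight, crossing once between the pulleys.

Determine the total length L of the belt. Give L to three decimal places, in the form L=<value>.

L=176.749

crossed belt: β = asin((r1+r2)/C) = asin(21/51) = 24.3157°
wrap1 = wrap2 = π + 2β = 228.6315°
tangent length = C·cosβ = 46.4758
L = (r1+r2)·wrap + 2·C·cosβ = 21·3.9904 + 2·46.4758 = 176.7494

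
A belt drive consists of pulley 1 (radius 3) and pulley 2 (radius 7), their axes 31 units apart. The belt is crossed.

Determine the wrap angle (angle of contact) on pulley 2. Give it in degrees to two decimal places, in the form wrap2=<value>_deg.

crossed belt: β = asin((r1+r2)/C) = asin(10/31) = 18.8191°
wrap1 = wrap2 = π + 2β = 217.6381°

wrap2=217.64_deg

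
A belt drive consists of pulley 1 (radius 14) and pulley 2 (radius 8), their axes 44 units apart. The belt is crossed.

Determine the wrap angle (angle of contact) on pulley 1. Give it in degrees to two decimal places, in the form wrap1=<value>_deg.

wrap1=240.00_deg

crossed belt: β = asin((r1+r2)/C) = asin(22/44) = 30.0000°
wrap1 = wrap2 = π + 2β = 240.0000°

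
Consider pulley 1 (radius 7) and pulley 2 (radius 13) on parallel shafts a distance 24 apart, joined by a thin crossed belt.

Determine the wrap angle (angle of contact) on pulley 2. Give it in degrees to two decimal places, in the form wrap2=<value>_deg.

wrap2=292.89_deg

crossed belt: β = asin((r1+r2)/C) = asin(20/24) = 56.4427°
wrap1 = wrap2 = π + 2β = 292.8854°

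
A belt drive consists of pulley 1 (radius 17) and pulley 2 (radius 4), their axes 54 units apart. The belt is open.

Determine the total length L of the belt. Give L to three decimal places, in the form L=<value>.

L=177.118

open belt: β = asin((r2−r1)/C) = asin(-13/54) = -13.9303°
wrap1 = π − 2β = 207.8605°
wrap2 = π + 2β = 152.1395°
tangent length = C·cosβ = 52.4118
L = r1·wrap1 + r2·wrap2 + 2·C·cosβ = 17·3.6279 + 4·2.6553 + 2·52.4118 = 177.1185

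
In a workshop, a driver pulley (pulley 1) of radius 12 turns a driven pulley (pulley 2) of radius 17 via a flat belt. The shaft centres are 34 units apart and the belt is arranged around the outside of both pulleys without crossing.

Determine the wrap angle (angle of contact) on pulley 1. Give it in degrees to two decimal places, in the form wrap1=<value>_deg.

wrap1=163.09_deg

open belt: β = asin((r2−r1)/C) = asin(5/34) = 8.4565°
wrap1 = π − 2β = 163.0870°
wrap2 = π + 2β = 196.9130°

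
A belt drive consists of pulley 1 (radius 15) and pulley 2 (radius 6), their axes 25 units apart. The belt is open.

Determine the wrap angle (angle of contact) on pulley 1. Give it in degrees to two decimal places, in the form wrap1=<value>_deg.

open belt: β = asin((r2−r1)/C) = asin(-9/25) = -21.1002°
wrap1 = π − 2β = 222.2004°
wrap2 = π + 2β = 137.7996°

wrap1=222.20_deg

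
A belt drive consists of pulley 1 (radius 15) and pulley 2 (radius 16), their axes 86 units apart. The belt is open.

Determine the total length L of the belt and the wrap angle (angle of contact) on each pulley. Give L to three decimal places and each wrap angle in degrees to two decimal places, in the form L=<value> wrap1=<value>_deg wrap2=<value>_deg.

L=269.401 wrap1=178.67_deg wrap2=181.33_deg

open belt: β = asin((r2−r1)/C) = asin(1/86) = 0.6662°
wrap1 = π − 2β = 178.6675°
wrap2 = π + 2β = 181.3325°
tangent length = C·cosβ = 85.9942
L = r1·wrap1 + r2·wrap2 + 2·C·cosβ = 15·3.1183 + 16·3.1648 + 2·85.9942 = 269.4010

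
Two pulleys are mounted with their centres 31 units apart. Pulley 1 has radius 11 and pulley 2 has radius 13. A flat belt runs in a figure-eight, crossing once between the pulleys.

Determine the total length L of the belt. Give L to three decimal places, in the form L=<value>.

L=157.142

crossed belt: β = asin((r1+r2)/C) = asin(24/31) = 50.7320°
wrap1 = wrap2 = π + 2β = 281.4639°
tangent length = C·cosβ = 19.6214
L = (r1+r2)·wrap + 2·C·cosβ = 24·4.9125 + 2·19.6214 = 157.1422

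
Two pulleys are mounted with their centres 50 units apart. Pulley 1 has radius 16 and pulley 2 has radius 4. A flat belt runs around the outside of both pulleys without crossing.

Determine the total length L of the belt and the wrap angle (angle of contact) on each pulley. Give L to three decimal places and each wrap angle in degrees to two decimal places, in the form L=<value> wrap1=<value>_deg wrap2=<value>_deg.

open belt: β = asin((r2−r1)/C) = asin(-12/50) = -13.8865°
wrap1 = π − 2β = 207.7731°
wrap2 = π + 2β = 152.2269°
tangent length = C·cosβ = 48.5386
L = r1·wrap1 + r2·wrap2 + 2·C·cosβ = 16·3.6263 + 4·2.6569 + 2·48.5386 = 165.7259

L=165.726 wrap1=207.77_deg wrap2=152.23_deg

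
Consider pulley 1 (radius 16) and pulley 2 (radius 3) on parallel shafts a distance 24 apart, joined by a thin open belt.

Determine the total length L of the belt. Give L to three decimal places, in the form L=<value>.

open belt: β = asin((r2−r1)/C) = asin(-13/24) = -32.7972°
wrap1 = π − 2β = 245.5943°
wrap2 = π + 2β = 114.4057°
tangent length = C·cosβ = 20.1742
L = r1·wrap1 + r2·wrap2 + 2·C·cosβ = 16·4.2864 + 3·1.9968 + 2·20.1742 = 114.9216

L=114.922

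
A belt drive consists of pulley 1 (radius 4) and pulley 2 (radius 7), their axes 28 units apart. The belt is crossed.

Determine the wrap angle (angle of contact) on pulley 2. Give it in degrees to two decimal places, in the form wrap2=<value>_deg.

crossed belt: β = asin((r1+r2)/C) = asin(11/28) = 23.1324°
wrap1 = wrap2 = π + 2β = 226.2648°

wrap2=226.26_deg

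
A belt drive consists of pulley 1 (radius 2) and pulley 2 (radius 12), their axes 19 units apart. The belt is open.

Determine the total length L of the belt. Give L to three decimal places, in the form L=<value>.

open belt: β = asin((r2−r1)/C) = asin(10/19) = 31.7569°
wrap1 = π − 2β = 116.4863°
wrap2 = π + 2β = 243.5137°
tangent length = C·cosβ = 16.1555
L = r1·wrap1 + r2·wrap2 + 2·C·cosβ = 2·2.0331 + 12·4.2501 + 2·16.1555 = 87.3785

L=87.379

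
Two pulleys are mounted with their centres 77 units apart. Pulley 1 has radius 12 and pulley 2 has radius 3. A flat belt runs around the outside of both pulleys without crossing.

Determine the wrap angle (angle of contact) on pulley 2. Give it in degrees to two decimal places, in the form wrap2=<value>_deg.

open belt: β = asin((r2−r1)/C) = asin(-9/77) = -6.7123°
wrap1 = π − 2β = 193.4245°
wrap2 = π + 2β = 166.5755°

wrap2=166.58_deg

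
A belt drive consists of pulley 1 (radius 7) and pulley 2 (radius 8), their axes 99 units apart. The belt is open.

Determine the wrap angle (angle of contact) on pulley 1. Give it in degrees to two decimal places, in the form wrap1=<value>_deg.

open belt: β = asin((r2−r1)/C) = asin(1/99) = 0.5788°
wrap1 = π − 2β = 178.8425°
wrap2 = π + 2β = 181.1575°

wrap1=178.84_deg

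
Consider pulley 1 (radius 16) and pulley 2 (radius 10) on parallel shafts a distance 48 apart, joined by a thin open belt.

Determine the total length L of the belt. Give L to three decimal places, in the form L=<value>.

open belt: β = asin((r2−r1)/C) = asin(-6/48) = -7.1808°
wrap1 = π − 2β = 194.3615°
wrap2 = π + 2β = 165.6385°
tangent length = C·cosβ = 47.6235
L = r1·wrap1 + r2·wrap2 + 2·C·cosβ = 16·3.3922 + 10·2.8909 + 2·47.6235 = 178.4324

L=178.432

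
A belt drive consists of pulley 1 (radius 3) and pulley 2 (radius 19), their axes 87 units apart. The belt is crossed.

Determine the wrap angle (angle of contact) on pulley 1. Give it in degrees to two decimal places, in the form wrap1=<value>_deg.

wrap1=209.30_deg

crossed belt: β = asin((r1+r2)/C) = asin(22/87) = 14.6476°
wrap1 = wrap2 = π + 2β = 209.2952°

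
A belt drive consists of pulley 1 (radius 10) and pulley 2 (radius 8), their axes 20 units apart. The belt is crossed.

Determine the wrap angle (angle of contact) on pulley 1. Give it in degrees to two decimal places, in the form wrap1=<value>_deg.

crossed belt: β = asin((r1+r2)/C) = asin(18/20) = 64.1581°
wrap1 = wrap2 = π + 2β = 308.3161°

wrap1=308.32_deg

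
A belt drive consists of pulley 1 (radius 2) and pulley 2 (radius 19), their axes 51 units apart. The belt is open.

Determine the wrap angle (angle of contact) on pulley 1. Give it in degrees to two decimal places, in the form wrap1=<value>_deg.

open belt: β = asin((r2−r1)/C) = asin(17/51) = 19.4712°
wrap1 = π − 2β = 141.0576°
wrap2 = π + 2β = 218.9424°

wrap1=141.06_deg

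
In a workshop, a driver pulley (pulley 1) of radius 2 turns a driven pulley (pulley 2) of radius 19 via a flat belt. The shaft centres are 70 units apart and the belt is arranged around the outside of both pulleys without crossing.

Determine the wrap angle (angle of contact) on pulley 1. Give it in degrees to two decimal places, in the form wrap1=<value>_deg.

open belt: β = asin((r2−r1)/C) = asin(17/70) = 14.0552°
wrap1 = π − 2β = 151.8895°
wrap2 = π + 2β = 208.1105°

wrap1=151.89_deg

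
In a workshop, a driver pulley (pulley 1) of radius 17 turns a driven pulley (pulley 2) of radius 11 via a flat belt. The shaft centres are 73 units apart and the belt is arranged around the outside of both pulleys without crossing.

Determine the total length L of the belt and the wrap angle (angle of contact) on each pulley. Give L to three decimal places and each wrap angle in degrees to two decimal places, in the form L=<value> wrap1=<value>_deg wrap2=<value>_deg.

L=234.458 wrap1=189.43_deg wrap2=170.57_deg

open belt: β = asin((r2−r1)/C) = asin(-6/73) = -4.7146°
wrap1 = π − 2β = 189.4291°
wrap2 = π + 2β = 170.5709°
tangent length = C·cosβ = 72.7530
L = r1·wrap1 + r2·wrap2 + 2·C·cosβ = 17·3.3062 + 11·2.9770 + 2·72.7530 = 234.4580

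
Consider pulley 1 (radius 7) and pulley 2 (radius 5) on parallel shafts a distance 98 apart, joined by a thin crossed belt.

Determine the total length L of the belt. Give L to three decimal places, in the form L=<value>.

crossed belt: β = asin((r1+r2)/C) = asin(12/98) = 7.0335°
wrap1 = wrap2 = π + 2β = 194.0669°
tangent length = C·cosβ = 97.2625
L = (r1+r2)·wrap + 2·C·cosβ = 12·3.3871 + 2·97.2625 = 235.1703

L=235.170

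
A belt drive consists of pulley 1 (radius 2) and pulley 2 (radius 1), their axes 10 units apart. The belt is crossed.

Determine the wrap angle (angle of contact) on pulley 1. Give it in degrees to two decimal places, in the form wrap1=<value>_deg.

wrap1=214.92_deg

crossed belt: β = asin((r1+r2)/C) = asin(3/10) = 17.4576°
wrap1 = wrap2 = π + 2β = 214.9152°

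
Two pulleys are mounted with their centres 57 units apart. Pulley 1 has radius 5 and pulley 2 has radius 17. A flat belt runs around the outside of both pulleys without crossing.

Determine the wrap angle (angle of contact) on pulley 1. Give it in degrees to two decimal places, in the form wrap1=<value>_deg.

open belt: β = asin((r2−r1)/C) = asin(12/57) = 12.1532°
wrap1 = π − 2β = 155.6936°
wrap2 = π + 2β = 204.3064°

wrap1=155.69_deg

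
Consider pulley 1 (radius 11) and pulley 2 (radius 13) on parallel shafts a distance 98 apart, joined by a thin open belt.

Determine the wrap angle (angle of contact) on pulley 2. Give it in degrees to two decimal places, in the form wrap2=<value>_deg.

wrap2=182.34_deg

open belt: β = asin((r2−r1)/C) = asin(2/98) = 1.1694°
wrap1 = π − 2β = 177.6612°
wrap2 = π + 2β = 182.3388°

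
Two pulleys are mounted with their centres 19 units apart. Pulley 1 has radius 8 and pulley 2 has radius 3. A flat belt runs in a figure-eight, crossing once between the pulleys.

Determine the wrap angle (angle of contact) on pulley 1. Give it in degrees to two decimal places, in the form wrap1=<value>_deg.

crossed belt: β = asin((r1+r2)/C) = asin(11/19) = 35.3765°
wrap1 = wrap2 = π + 2β = 250.7531°

wrap1=250.75_deg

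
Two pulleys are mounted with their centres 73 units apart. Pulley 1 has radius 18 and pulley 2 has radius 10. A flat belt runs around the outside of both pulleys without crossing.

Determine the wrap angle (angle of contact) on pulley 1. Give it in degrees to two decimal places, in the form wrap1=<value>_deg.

wrap1=192.58_deg

open belt: β = asin((r2−r1)/C) = asin(-8/73) = -6.2916°
wrap1 = π − 2β = 192.5833°
wrap2 = π + 2β = 167.4167°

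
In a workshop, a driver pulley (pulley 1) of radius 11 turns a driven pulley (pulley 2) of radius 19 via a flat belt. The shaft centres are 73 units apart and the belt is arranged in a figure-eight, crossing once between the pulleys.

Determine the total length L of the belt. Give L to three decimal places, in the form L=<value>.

crossed belt: β = asin((r1+r2)/C) = asin(30/73) = 24.2651°
wrap1 = wrap2 = π + 2β = 228.5302°
tangent length = C·cosβ = 66.5507
L = (r1+r2)·wrap + 2·C·cosβ = 30·3.9886 + 2·66.5507 = 252.7596

L=252.760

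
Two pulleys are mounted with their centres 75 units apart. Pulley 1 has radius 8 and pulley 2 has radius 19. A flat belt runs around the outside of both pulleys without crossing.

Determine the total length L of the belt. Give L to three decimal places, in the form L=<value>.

open belt: β = asin((r2−r1)/C) = asin(11/75) = 8.4338°
wrap1 = π − 2β = 163.1324°
wrap2 = π + 2β = 196.8676°
tangent length = C·cosβ = 74.1889
L = r1·wrap1 + r2·wrap2 + 2·C·cosβ = 8·2.8472 + 19·3.4360 + 2·74.1889 = 236.4392

L=236.439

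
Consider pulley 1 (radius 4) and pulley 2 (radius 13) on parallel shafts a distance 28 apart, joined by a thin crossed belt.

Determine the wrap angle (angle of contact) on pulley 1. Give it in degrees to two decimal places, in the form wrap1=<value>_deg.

wrap1=254.77_deg

crossed belt: β = asin((r1+r2)/C) = asin(17/28) = 37.3832°
wrap1 = wrap2 = π + 2β = 254.7664°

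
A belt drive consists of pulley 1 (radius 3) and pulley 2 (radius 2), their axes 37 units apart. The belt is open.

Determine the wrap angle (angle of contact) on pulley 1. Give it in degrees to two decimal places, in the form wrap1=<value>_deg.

open belt: β = asin((r2−r1)/C) = asin(-1/37) = -1.5487°
wrap1 = π − 2β = 183.0974°
wrap2 = π + 2β = 176.9026°

wrap1=183.10_deg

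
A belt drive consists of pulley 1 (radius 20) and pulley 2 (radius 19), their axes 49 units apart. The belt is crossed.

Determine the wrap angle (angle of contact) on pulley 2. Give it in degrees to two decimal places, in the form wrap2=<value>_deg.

crossed belt: β = asin((r1+r2)/C) = asin(39/49) = 52.7421°
wrap1 = wrap2 = π + 2β = 285.4842°

wrap2=285.48_deg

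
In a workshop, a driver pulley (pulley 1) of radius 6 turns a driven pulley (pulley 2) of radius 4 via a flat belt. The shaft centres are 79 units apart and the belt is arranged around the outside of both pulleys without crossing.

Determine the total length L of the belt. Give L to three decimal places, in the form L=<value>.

L=189.467

open belt: β = asin((r2−r1)/C) = asin(-2/79) = -1.4507°
wrap1 = π − 2β = 182.9014°
wrap2 = π + 2β = 177.0986°
tangent length = C·cosβ = 78.9747
L = r1·wrap1 + r2·wrap2 + 2·C·cosβ = 6·3.1922 + 4·3.0910 + 2·78.9747 = 189.4666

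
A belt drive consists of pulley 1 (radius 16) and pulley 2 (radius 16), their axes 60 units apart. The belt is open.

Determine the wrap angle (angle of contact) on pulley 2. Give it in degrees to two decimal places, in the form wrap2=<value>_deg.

wrap2=180.00_deg

open belt: β = asin((r2−r1)/C) = asin(0/60) = 0.0000°
wrap1 = π − 2β = 180.0000°
wrap2 = π + 2β = 180.0000°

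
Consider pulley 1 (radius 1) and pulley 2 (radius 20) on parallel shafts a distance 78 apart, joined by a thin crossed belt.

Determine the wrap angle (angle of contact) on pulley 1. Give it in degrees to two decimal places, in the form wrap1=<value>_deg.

crossed belt: β = asin((r1+r2)/C) = asin(21/78) = 15.6185°
wrap1 = wrap2 = π + 2β = 211.2370°

wrap1=211.24_deg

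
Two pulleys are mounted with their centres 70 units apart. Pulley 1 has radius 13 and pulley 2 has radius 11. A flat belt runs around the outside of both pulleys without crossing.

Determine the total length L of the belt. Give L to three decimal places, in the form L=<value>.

L=215.455

open belt: β = asin((r2−r1)/C) = asin(-2/70) = -1.6372°
wrap1 = π − 2β = 183.2745°
wrap2 = π + 2β = 176.7255°
tangent length = C·cosβ = 69.9714
L = r1·wrap1 + r2·wrap2 + 2·C·cosβ = 13·3.1987 + 11·3.0844 + 2·69.9714 = 215.4554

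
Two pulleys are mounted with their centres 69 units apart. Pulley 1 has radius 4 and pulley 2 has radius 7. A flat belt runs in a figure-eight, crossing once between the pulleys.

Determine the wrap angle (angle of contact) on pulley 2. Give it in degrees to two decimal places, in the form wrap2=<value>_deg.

wrap2=198.35_deg

crossed belt: β = asin((r1+r2)/C) = asin(11/69) = 9.1732°
wrap1 = wrap2 = π + 2β = 198.3465°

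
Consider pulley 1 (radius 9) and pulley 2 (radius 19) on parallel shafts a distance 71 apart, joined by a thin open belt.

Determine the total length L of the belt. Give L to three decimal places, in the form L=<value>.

open belt: β = asin((r2−r1)/C) = asin(10/71) = 8.0967°
wrap1 = π − 2β = 163.8065°
wrap2 = π + 2β = 196.1935°
tangent length = C·cosβ = 70.2922
L = r1·wrap1 + r2·wrap2 + 2·C·cosβ = 9·2.8590 + 19·3.4242 + 2·70.2922 = 231.3754

L=231.375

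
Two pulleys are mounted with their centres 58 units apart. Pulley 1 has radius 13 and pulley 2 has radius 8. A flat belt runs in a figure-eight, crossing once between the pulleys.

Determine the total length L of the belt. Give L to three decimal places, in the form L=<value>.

L=189.663

crossed belt: β = asin((r1+r2)/C) = asin(21/58) = 21.2273°
wrap1 = wrap2 = π + 2β = 222.4546°
tangent length = C·cosβ = 54.0648
L = (r1+r2)·wrap + 2·C·cosβ = 21·3.8826 + 2·54.0648 = 189.6634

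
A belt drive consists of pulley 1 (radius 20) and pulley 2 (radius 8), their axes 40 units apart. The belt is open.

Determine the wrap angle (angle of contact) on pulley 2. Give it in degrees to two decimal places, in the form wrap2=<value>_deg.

wrap2=145.08_deg

open belt: β = asin((r2−r1)/C) = asin(-12/40) = -17.4576°
wrap1 = π − 2β = 214.9152°
wrap2 = π + 2β = 145.0848°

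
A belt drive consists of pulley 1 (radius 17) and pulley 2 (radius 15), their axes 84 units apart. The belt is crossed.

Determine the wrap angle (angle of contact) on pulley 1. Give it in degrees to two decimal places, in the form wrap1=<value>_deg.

wrap1=224.79_deg

crossed belt: β = asin((r1+r2)/C) = asin(32/84) = 22.3927°
wrap1 = wrap2 = π + 2β = 224.7854°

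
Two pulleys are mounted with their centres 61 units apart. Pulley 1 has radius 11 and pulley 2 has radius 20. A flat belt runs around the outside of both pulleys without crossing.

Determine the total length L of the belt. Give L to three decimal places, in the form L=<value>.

open belt: β = asin((r2−r1)/C) = asin(9/61) = 8.4844°
wrap1 = π − 2β = 163.0311°
wrap2 = π + 2β = 196.9689°
tangent length = C·cosβ = 60.3324
L = r1·wrap1 + r2·wrap2 + 2·C·cosβ = 11·2.8454 + 20·3.4378 + 2·60.3324 = 220.7197

L=220.720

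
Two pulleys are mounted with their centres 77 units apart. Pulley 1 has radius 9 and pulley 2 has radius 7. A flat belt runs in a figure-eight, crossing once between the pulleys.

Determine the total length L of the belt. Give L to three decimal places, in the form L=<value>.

crossed belt: β = asin((r1+r2)/C) = asin(16/77) = 11.9930°
wrap1 = wrap2 = π + 2β = 203.9860°
tangent length = C·cosβ = 75.3193
L = (r1+r2)·wrap + 2·C·cosβ = 16·3.5602 + 2·75.3193 = 207.6023

L=207.602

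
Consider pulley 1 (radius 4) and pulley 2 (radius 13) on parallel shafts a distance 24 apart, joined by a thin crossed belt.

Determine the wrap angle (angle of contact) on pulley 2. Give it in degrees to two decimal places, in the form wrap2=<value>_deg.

wrap2=270.20_deg

crossed belt: β = asin((r1+r2)/C) = asin(17/24) = 45.0995°
wrap1 = wrap2 = π + 2β = 270.1989°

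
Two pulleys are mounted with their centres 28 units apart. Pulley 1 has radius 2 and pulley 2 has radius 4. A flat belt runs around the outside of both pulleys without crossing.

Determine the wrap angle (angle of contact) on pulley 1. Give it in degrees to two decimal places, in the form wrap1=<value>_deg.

open belt: β = asin((r2−r1)/C) = asin(2/28) = 4.0960°
wrap1 = π − 2β = 171.8079°
wrap2 = π + 2β = 188.1921°

wrap1=171.81_deg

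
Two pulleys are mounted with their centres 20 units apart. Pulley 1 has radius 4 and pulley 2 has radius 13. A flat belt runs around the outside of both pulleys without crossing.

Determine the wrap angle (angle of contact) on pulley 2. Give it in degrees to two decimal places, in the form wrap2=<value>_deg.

open belt: β = asin((r2−r1)/C) = asin(9/20) = 26.7437°
wrap1 = π − 2β = 126.5126°
wrap2 = π + 2β = 233.4874°

wrap2=233.49_deg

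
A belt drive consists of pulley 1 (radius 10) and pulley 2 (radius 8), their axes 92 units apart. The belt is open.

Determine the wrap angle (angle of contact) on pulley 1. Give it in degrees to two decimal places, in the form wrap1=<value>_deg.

open belt: β = asin((r2−r1)/C) = asin(-2/92) = -1.2457°
wrap1 = π − 2β = 182.4913°
wrap2 = π + 2β = 177.5087°

wrap1=182.49_deg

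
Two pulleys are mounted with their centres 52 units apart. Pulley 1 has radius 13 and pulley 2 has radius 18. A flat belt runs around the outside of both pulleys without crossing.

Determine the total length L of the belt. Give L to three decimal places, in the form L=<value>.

L=201.871

open belt: β = asin((r2−r1)/C) = asin(5/52) = 5.5177°
wrap1 = π − 2β = 168.9645°
wrap2 = π + 2β = 191.0355°
tangent length = C·cosβ = 51.7591
L = r1·wrap1 + r2·wrap2 + 2·C·cosβ = 13·2.9490 + 18·3.3342 + 2·51.7591 = 201.8705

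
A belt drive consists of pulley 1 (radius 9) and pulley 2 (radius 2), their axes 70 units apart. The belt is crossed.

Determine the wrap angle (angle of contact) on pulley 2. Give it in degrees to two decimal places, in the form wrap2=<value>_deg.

wrap2=198.08_deg

crossed belt: β = asin((r1+r2)/C) = asin(11/70) = 9.0411°
wrap1 = wrap2 = π + 2β = 198.0822°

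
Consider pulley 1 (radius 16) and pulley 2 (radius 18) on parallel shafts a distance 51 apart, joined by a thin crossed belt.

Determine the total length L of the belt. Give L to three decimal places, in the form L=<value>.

L=232.462

crossed belt: β = asin((r1+r2)/C) = asin(34/51) = 41.8103°
wrap1 = wrap2 = π + 2β = 263.6206°
tangent length = C·cosβ = 38.0132
L = (r1+r2)·wrap + 2·C·cosβ = 34·4.6010 + 2·38.0132 = 232.4619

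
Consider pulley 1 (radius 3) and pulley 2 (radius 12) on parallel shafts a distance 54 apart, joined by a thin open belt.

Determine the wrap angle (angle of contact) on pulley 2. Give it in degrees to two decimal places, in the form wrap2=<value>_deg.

wrap2=199.19_deg

open belt: β = asin((r2−r1)/C) = asin(9/54) = 9.5941°
wrap1 = π − 2β = 160.8119°
wrap2 = π + 2β = 199.1881°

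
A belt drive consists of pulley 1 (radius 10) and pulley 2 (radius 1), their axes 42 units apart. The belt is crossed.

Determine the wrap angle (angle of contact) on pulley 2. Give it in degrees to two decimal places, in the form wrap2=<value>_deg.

wrap2=210.37_deg

crossed belt: β = asin((r1+r2)/C) = asin(11/42) = 15.1831°
wrap1 = wrap2 = π + 2β = 210.3662°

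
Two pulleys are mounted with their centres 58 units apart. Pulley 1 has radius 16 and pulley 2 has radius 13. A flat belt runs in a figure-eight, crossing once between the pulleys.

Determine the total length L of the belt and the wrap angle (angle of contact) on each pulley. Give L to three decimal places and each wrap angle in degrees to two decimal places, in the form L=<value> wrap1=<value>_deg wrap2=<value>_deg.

L=221.934 wrap1=240.00_deg wrap2=240.00_deg

crossed belt: β = asin((r1+r2)/C) = asin(29/58) = 30.0000°
wrap1 = wrap2 = π + 2β = 240.0000°
tangent length = C·cosβ = 50.2295
L = (r1+r2)·wrap + 2·C·cosβ = 29·4.1888 + 2·50.2295 = 221.9339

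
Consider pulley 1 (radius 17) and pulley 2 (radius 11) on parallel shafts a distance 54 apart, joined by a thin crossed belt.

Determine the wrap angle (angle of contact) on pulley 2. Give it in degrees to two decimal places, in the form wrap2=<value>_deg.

crossed belt: β = asin((r1+r2)/C) = asin(28/54) = 31.2329°
wrap1 = wrap2 = π + 2β = 242.4659°

wrap2=242.47_deg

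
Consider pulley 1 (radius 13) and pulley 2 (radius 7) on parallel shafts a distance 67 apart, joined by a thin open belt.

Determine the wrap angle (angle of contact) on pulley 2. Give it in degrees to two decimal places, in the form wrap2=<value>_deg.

open belt: β = asin((r2−r1)/C) = asin(-6/67) = -5.1378°
wrap1 = π − 2β = 190.2757°
wrap2 = π + 2β = 169.7243°

wrap2=169.72_deg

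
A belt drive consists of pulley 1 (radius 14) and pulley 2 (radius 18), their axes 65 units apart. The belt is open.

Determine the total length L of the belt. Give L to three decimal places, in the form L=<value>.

open belt: β = asin((r2−r1)/C) = asin(4/65) = 3.5281°
wrap1 = π − 2β = 172.9438°
wrap2 = π + 2β = 187.0562°
tangent length = C·cosβ = 64.8768
L = r1·wrap1 + r2·wrap2 + 2·C·cosβ = 14·3.0184 + 18·3.2647 + 2·64.8768 = 230.7772

L=230.777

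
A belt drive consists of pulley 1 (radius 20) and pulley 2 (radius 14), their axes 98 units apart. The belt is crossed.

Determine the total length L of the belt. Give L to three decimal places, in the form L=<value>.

L=314.733

crossed belt: β = asin((r1+r2)/C) = asin(34/98) = 20.3002°
wrap1 = wrap2 = π + 2β = 220.6004°
tangent length = C·cosβ = 91.9130
L = (r1+r2)·wrap + 2·C·cosβ = 34·3.8502 + 2·91.9130 = 314.7329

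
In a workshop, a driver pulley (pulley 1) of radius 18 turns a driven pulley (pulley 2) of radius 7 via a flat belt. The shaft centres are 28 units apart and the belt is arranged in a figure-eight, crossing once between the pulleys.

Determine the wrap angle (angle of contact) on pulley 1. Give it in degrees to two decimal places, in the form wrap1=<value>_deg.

wrap1=306.47_deg

crossed belt: β = asin((r1+r2)/C) = asin(25/28) = 63.2345°
wrap1 = wrap2 = π + 2β = 306.4690°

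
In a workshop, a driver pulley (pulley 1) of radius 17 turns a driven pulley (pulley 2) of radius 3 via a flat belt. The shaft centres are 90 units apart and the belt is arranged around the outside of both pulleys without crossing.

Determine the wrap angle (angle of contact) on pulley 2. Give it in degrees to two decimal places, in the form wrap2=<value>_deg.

open belt: β = asin((r2−r1)/C) = asin(-14/90) = -8.9490°
wrap1 = π − 2β = 197.8980°
wrap2 = π + 2β = 162.1020°

wrap2=162.10_deg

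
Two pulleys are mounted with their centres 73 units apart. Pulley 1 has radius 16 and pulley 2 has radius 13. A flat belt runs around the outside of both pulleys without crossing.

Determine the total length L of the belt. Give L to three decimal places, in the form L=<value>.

open belt: β = asin((r2−r1)/C) = asin(-3/73) = -2.3553°
wrap1 = π − 2β = 184.7106°
wrap2 = π + 2β = 175.2894°
tangent length = C·cosβ = 72.9383
L = r1·wrap1 + r2·wrap2 + 2·C·cosβ = 16·3.2238 + 13·3.0594 + 2·72.9383 = 237.2295

L=237.229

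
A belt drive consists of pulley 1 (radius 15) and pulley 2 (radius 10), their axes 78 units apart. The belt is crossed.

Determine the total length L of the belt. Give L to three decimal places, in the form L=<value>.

crossed belt: β = asin((r1+r2)/C) = asin(25/78) = 18.6939°
wrap1 = wrap2 = π + 2β = 217.3879°
tangent length = C·cosβ = 73.8850
L = (r1+r2)·wrap + 2·C·cosβ = 25·3.7941 + 2·73.8850 = 242.6234

L=242.623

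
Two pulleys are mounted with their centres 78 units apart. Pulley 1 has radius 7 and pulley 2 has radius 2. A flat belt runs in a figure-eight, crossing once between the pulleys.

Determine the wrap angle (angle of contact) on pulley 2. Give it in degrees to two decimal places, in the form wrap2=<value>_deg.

crossed belt: β = asin((r1+r2)/C) = asin(9/78) = 6.6258°
wrap1 = wrap2 = π + 2β = 193.2516°

wrap2=193.25_deg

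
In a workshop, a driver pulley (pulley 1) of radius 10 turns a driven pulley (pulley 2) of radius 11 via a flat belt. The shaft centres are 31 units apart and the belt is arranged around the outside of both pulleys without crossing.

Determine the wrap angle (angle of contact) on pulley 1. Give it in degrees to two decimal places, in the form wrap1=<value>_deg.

open belt: β = asin((r2−r1)/C) = asin(1/31) = 1.8486°
wrap1 = π − 2β = 176.3029°
wrap2 = π + 2β = 183.6971°

wrap1=176.30_deg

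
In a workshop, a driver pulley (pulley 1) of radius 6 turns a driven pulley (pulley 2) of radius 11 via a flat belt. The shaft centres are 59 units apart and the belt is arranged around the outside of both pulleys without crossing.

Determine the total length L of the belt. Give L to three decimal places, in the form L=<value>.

L=171.831

open belt: β = asin((r2−r1)/C) = asin(5/59) = 4.8614°
wrap1 = π − 2β = 170.2772°
wrap2 = π + 2β = 189.7228°
tangent length = C·cosβ = 58.7878
L = r1·wrap1 + r2·wrap2 + 2·C·cosβ = 6·2.9719 + 11·3.3113 + 2·58.7878 = 171.8311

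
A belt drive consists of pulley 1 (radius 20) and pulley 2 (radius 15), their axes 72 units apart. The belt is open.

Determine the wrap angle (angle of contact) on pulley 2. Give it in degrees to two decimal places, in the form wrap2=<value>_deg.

open belt: β = asin((r2−r1)/C) = asin(-5/72) = -3.9821°
wrap1 = π − 2β = 187.9642°
wrap2 = π + 2β = 172.0358°

wrap2=172.04_deg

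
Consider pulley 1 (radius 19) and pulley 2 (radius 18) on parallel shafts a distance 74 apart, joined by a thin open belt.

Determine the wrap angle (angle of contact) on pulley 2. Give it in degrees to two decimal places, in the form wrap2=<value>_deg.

wrap2=178.45_deg

open belt: β = asin((r2−r1)/C) = asin(-1/74) = -0.7743°
wrap1 = π − 2β = 181.5486°
wrap2 = π + 2β = 178.4514°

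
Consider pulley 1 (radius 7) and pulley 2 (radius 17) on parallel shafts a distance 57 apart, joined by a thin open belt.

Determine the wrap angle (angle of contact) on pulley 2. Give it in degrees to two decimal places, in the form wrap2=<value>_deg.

wrap2=200.21_deg

open belt: β = asin((r2−r1)/C) = asin(10/57) = 10.1042°
wrap1 = π − 2β = 159.7916°
wrap2 = π + 2β = 200.2084°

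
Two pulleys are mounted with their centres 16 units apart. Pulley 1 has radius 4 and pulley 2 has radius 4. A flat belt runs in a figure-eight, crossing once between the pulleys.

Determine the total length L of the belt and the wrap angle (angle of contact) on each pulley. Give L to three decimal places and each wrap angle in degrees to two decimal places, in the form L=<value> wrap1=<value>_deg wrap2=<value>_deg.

L=61.223 wrap1=240.00_deg wrap2=240.00_deg

crossed belt: β = asin((r1+r2)/C) = asin(8/16) = 30.0000°
wrap1 = wrap2 = π + 2β = 240.0000°
tangent length = C·cosβ = 13.8564
L = (r1+r2)·wrap + 2·C·cosβ = 8·4.1888 + 2·13.8564 = 61.2231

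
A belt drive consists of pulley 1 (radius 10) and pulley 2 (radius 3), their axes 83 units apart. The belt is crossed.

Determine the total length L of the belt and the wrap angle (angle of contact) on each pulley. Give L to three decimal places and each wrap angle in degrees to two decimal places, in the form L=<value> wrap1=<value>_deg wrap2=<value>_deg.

crossed belt: β = asin((r1+r2)/C) = asin(13/83) = 9.0111°
wrap1 = wrap2 = π + 2β = 198.0223°
tangent length = C·cosβ = 81.9756
L = (r1+r2)·wrap + 2·C·cosβ = 13·3.4561 + 2·81.9756 = 208.8810

L=208.881 wrap1=198.02_deg wrap2=198.02_deg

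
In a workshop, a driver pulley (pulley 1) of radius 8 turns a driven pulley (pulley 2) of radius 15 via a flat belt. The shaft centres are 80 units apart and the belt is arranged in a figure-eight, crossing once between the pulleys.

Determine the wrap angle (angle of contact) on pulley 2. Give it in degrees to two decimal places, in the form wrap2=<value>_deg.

wrap2=213.42_deg

crossed belt: β = asin((r1+r2)/C) = asin(23/80) = 16.7083°
wrap1 = wrap2 = π + 2β = 213.4167°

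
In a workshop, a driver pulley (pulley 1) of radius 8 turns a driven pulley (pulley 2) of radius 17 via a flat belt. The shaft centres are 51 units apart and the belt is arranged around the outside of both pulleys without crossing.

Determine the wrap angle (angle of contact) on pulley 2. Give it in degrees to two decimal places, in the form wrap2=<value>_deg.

open belt: β = asin((r2−r1)/C) = asin(9/51) = 10.1642°
wrap1 = π − 2β = 159.6715°
wrap2 = π + 2β = 200.3285°

wrap2=200.33_deg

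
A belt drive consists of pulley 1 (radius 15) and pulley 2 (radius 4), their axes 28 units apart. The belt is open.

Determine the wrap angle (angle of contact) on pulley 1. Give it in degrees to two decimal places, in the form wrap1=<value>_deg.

open belt: β = asin((r2−r1)/C) = asin(-11/28) = -23.1324°
wrap1 = π − 2β = 226.2648°
wrap2 = π + 2β = 133.7352°

wrap1=226.26_deg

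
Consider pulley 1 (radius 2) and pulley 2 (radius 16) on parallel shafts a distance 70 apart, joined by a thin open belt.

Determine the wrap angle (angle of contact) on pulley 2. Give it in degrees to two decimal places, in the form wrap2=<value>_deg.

open belt: β = asin((r2−r1)/C) = asin(14/70) = 11.5370°
wrap1 = π − 2β = 156.9261°
wrap2 = π + 2β = 203.0739°

wrap2=203.07_deg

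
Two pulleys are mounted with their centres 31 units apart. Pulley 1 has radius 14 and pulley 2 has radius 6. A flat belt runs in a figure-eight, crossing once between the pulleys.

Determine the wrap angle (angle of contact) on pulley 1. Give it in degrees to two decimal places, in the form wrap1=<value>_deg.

crossed belt: β = asin((r1+r2)/C) = asin(20/31) = 40.1778°
wrap1 = wrap2 = π + 2β = 260.3555°

wrap1=260.36_deg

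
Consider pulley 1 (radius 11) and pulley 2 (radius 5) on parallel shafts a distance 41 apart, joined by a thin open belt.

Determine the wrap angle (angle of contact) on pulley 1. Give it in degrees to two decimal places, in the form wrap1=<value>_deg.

wrap1=196.83_deg

open belt: β = asin((r2−r1)/C) = asin(-6/41) = -8.4150°
wrap1 = π − 2β = 196.8299°
wrap2 = π + 2β = 163.1701°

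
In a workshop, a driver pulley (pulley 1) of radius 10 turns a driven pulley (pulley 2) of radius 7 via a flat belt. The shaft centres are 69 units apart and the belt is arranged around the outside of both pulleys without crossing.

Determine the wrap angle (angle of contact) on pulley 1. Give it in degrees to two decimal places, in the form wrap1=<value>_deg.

wrap1=184.98_deg

open belt: β = asin((r2−r1)/C) = asin(-3/69) = -2.4919°
wrap1 = π − 2β = 184.9838°
wrap2 = π + 2β = 175.0162°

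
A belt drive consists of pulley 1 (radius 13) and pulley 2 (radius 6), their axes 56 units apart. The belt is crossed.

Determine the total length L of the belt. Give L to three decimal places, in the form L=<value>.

crossed belt: β = asin((r1+r2)/C) = asin(19/56) = 19.8334°
wrap1 = wrap2 = π + 2β = 219.6667°
tangent length = C·cosβ = 52.6783
L = (r1+r2)·wrap + 2·C·cosβ = 19·3.8339 + 2·52.6783 = 178.2008

L=178.201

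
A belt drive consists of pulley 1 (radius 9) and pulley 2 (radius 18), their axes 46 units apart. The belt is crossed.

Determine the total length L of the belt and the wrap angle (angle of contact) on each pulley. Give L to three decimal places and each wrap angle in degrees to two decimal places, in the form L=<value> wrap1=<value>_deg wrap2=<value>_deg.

crossed belt: β = asin((r1+r2)/C) = asin(27/46) = 35.9413°
wrap1 = wrap2 = π + 2β = 251.8827°
tangent length = C·cosβ = 37.2424
L = (r1+r2)·wrap + 2·C·cosβ = 27·4.3962 + 2·37.2424 = 193.1818

L=193.182 wrap1=251.88_deg wrap2=251.88_deg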